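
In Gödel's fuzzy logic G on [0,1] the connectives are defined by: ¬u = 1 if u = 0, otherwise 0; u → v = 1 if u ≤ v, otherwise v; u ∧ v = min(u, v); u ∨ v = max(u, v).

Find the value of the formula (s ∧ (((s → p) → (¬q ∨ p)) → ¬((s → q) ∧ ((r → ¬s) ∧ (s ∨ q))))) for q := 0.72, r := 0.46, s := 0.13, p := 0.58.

0.13

(s → p): 0.13 ≤ 0.58, so result = 1
¬q: Gödel ¬ of 0.72 = 0 (operand ≠ 0)
(¬q ∨ p) = max(0, 0.58) = 0.58
((s → p) → (¬q ∨ p)): 1 > 0.58, so result = 0.58
(s → q): 0.13 ≤ 0.72, so result = 1
¬s: Gödel ¬ of 0.13 = 0 (operand ≠ 0)
(r → ¬s): 0.46 > 0, so result = 0
(s ∨ q) = max(0.13, 0.72) = 0.72
((r → ¬s) ∧ (s ∨ q)) = min(0, 0.72) = 0
((s → q) ∧ ((r → ¬s) ∧ (s ∨ q))) = min(1, 0) = 0
¬((s → q) ∧ ((r → ¬s) ∧ (s ∨ q))): Gödel ¬ of 0 = 1 (operand is 0)
(((s → p) → (¬q ∨ p)) → ¬((s → q) ∧ ((r → ¬s) ∧ (s ∨ q)))): 0.58 ≤ 1, so result = 1
(s ∧ (((s → p) → (¬q ∨ p)) → ¬((s → q) ∧ ((r → ¬s) ∧ (s ∨ q))))) = min(0.13, 1) = 0.13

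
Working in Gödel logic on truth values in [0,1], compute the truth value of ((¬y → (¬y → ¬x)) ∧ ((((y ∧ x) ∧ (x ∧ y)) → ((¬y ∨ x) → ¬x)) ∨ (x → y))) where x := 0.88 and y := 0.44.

¬y: Gödel ¬ of 0.44 = 0 (operand ≠ 0)
¬y: Gödel ¬ of 0.44 = 0 (operand ≠ 0)
¬x: Gödel ¬ of 0.88 = 0 (operand ≠ 0)
(¬y → ¬x): 0 ≤ 0, so result = 1
(¬y → (¬y → ¬x)): 0 ≤ 1, so result = 1
(y ∧ x) = min(0.44, 0.88) = 0.44
(x ∧ y) = min(0.88, 0.44) = 0.44
((y ∧ x) ∧ (x ∧ y)) = min(0.44, 0.44) = 0.44
¬y: Gödel ¬ of 0.44 = 0 (operand ≠ 0)
(¬y ∨ x) = max(0, 0.88) = 0.88
¬x: Gödel ¬ of 0.88 = 0 (operand ≠ 0)
((¬y ∨ x) → ¬x): 0.88 > 0, so result = 0
(((y ∧ x) ∧ (x ∧ y)) → ((¬y ∨ x) → ¬x)): 0.44 > 0, so result = 0
(x → y): 0.88 > 0.44, so result = 0.44
((((y ∧ x) ∧ (x ∧ y)) → ((¬y ∨ x) → ¬x)) ∨ (x → y)) = max(0, 0.44) = 0.44
((¬y → (¬y → ¬x)) ∧ ((((y ∧ x) ∧ (x ∧ y)) → ((¬y ∨ x) → ¬x)) ∨ (x → y))) = min(1, 0.44) = 0.44

0.44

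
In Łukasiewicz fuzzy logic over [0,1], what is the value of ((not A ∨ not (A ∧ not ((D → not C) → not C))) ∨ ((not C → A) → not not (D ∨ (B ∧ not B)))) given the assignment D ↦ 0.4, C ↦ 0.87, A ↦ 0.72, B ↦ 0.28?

0.40

not A: Łukasiewicz ¬ gives 1 − 0.72 = 0.28
not C: Łukasiewicz ¬ gives 1 − 0.87 = 0.13
(D → not C): min(1, 1 − 0.4 + 0.13) = 0.73
not C: Łukasiewicz ¬ gives 1 − 0.87 = 0.13
((D → not C) → not C): min(1, 1 − 0.73 + 0.13) = 0.4
not ((D → not C) → not C): Łukasiewicz ¬ gives 1 − 0.4 = 0.6
(A ∧ not ((D → not C) → not C)) = min(0.72, 0.6) = 0.6
not (A ∧ not ((D → not C) → not C)): Łukasiewicz ¬ gives 1 − 0.6 = 0.4
(not A ∨ not (A ∧ not ((D → not C) → not C))) = max(0.28, 0.4) = 0.4
not C: Łukasiewicz ¬ gives 1 − 0.87 = 0.13
(not C → A): min(1, 1 − 0.13 + 0.72) = 1
not B: Łukasiewicz ¬ gives 1 − 0.28 = 0.72
(B ∧ not B) = min(0.28, 0.72) = 0.28
(D ∨ (B ∧ not B)) = max(0.4, 0.28) = 0.4
not (D ∨ (B ∧ not B)): Łukasiewicz ¬ gives 1 − 0.4 = 0.6
not not (D ∨ (B ∧ not B)): Łukasiewicz ¬ gives 1 − 0.6 = 0.4
((not C → A) → not not (D ∨ (B ∧ not B))): min(1, 1 − 1 + 0.4) = 0.4
((not A ∨ not (A ∧ not ((D → not C) → not C))) ∨ ((not C → A) → not not (D ∨ (B ∧ not B)))) = max(0.4, 0.4) = 0.4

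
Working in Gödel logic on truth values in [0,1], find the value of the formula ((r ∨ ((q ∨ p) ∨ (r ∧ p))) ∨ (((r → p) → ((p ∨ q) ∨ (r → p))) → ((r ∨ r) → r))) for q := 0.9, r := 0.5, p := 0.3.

(q ∨ p) = max(0.9, 0.3) = 0.9
(r ∧ p) = min(0.5, 0.3) = 0.3
((q ∨ p) ∨ (r ∧ p)) = max(0.9, 0.3) = 0.9
(r ∨ ((q ∨ p) ∨ (r ∧ p))) = max(0.5, 0.9) = 0.9
(r → p): 0.5 > 0.3, so result = 0.3
(p ∨ q) = max(0.3, 0.9) = 0.9
(r → p): 0.5 > 0.3, so result = 0.3
((p ∨ q) ∨ (r → p)) = max(0.9, 0.3) = 0.9
((r → p) → ((p ∨ q) ∨ (r → p))): 0.3 ≤ 0.9, so result = 1
(r ∨ r) = max(0.5, 0.5) = 0.5
((r ∨ r) → r): 0.5 ≤ 0.5, so result = 1
(((r → p) → ((p ∨ q) ∨ (r → p))) → ((r ∨ r) → r)): 1 ≤ 1, so result = 1
((r ∨ ((q ∨ p) ∨ (r ∧ p))) ∨ (((r → p) → ((p ∨ q) ∨ (r → p))) → ((r ∨ r) → r))) = max(0.9, 1) = 1

1.00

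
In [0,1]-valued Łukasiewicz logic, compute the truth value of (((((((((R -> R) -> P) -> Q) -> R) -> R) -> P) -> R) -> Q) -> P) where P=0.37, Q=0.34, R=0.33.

(R -> R): min(1, 1 − 0.33 + 0.33) = 1
((R -> R) -> P): min(1, 1 − 1 + 0.37) = 0.37
(((R -> R) -> P) -> Q): min(1, 1 − 0.37 + 0.34) = 0.97
((((R -> R) -> P) -> Q) -> R): min(1, 1 − 0.97 + 0.33) = 0.36
(((((R -> R) -> P) -> Q) -> R) -> R): min(1, 1 − 0.36 + 0.33) = 0.97
((((((R -> R) -> P) -> Q) -> R) -> R) -> P): min(1, 1 − 0.97 + 0.37) = 0.4
(((((((R -> R) -> P) -> Q) -> R) -> R) -> P) -> R): min(1, 1 − 0.4 + 0.33) = 0.93
((((((((R -> R) -> P) -> Q) -> R) -> R) -> P) -> R) -> Q): min(1, 1 − 0.93 + 0.34) = 0.41
(((((((((R -> R) -> P) -> Q) -> R) -> R) -> P) -> R) -> Q) -> P): min(1, 1 − 0.41 + 0.37) = 0.96

0.96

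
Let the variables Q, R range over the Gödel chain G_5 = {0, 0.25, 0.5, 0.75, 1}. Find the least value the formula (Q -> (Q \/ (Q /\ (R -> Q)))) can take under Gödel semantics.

Every assignment gives 1. For instance at Q = 0, R = 0:
  (R -> Q): 0 ≤ 0, so result = 1
  (Q /\ (R -> Q)) = min(0, 1) = 0
  (Q \/ (Q /\ (R -> Q))) = max(0, 0) = 0
  (Q -> (Q \/ (Q /\ (R -> Q)))): 0 ≤ 0, so result = 1
All 25 assignments give value 1 — the formula is a G_5-tautology.

1.00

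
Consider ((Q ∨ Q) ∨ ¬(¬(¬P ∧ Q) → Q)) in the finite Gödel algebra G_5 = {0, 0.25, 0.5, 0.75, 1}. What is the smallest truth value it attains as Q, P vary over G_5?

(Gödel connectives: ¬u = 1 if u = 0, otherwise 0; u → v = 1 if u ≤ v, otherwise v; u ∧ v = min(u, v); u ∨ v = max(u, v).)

0.25

The minimum is attained at Q = 0.25, P = 0:
  (Q ∨ Q) = max(0.25, 0.25) = 0.25
  ¬P: Gödel ¬ of 0 = 1 (operand is 0)
  (¬P ∧ Q) = min(1, 0.25) = 0.25
  ¬(¬P ∧ Q): Gödel ¬ of 0.25 = 0 (operand ≠ 0)
  (¬(¬P ∧ Q) → Q): 0 ≤ 0.25, so result = 1
  ¬(¬(¬P ∧ Q) → Q): Gödel ¬ of 1 = 0 (operand ≠ 0)
  ((Q ∨ Q) ∨ ¬(¬(¬P ∧ Q) → Q)) = max(0.25, 0) = 0.25
Checking all 25 assignments confirms none give a value below 0.25.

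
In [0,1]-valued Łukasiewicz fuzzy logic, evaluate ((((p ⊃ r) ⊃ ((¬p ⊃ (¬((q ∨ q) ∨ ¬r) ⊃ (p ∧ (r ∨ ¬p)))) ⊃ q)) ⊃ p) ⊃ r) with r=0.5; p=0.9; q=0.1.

0.50

(p ⊃ r): min(1, 1 − 0.9 + 0.5) = 0.6
¬p: Łukasiewicz ¬ gives 1 − 0.9 = 0.1
(q ∨ q) = max(0.1, 0.1) = 0.1
¬r: Łukasiewicz ¬ gives 1 − 0.5 = 0.5
((q ∨ q) ∨ ¬r) = max(0.1, 0.5) = 0.5
¬((q ∨ q) ∨ ¬r): Łukasiewicz ¬ gives 1 − 0.5 = 0.5
¬p: Łukasiewicz ¬ gives 1 − 0.9 = 0.1
(r ∨ ¬p) = max(0.5, 0.1) = 0.5
(p ∧ (r ∨ ¬p)) = min(0.9, 0.5) = 0.5
(¬((q ∨ q) ∨ ¬r) ⊃ (p ∧ (r ∨ ¬p))): min(1, 1 − 0.5 + 0.5) = 1
(¬p ⊃ (¬((q ∨ q) ∨ ¬r) ⊃ (p ∧ (r ∨ ¬p)))): min(1, 1 − 0.1 + 1) = 1
((¬p ⊃ (¬((q ∨ q) ∨ ¬r) ⊃ (p ∧ (r ∨ ¬p)))) ⊃ q): min(1, 1 − 1 + 0.1) = 0.1
((p ⊃ r) ⊃ ((¬p ⊃ (¬((q ∨ q) ∨ ¬r) ⊃ (p ∧ (r ∨ ¬p)))) ⊃ q)): min(1, 1 − 0.6 + 0.1) = 0.5
(((p ⊃ r) ⊃ ((¬p ⊃ (¬((q ∨ q) ∨ ¬r) ⊃ (p ∧ (r ∨ ¬p)))) ⊃ q)) ⊃ p): min(1, 1 − 0.5 + 0.9) = 1
((((p ⊃ r) ⊃ ((¬p ⊃ (¬((q ∨ q) ∨ ¬r) ⊃ (p ∧ (r ∨ ¬p)))) ⊃ q)) ⊃ p) ⊃ r): min(1, 1 − 1 + 0.5) = 0.5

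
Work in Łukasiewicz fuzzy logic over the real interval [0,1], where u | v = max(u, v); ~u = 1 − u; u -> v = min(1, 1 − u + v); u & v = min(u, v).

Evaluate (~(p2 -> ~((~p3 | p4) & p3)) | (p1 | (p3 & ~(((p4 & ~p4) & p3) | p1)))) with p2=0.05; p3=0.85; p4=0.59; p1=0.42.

0.58

~p3: Łukasiewicz ¬ gives 1 − 0.85 = 0.15
(~p3 | p4) = max(0.15, 0.59) = 0.59
((~p3 | p4) & p3) = min(0.59, 0.85) = 0.59
~((~p3 | p4) & p3): Łukasiewicz ¬ gives 1 − 0.59 = 0.41
(p2 -> ~((~p3 | p4) & p3)): min(1, 1 − 0.05 + 0.41) = 1
~(p2 -> ~((~p3 | p4) & p3)): Łukasiewicz ¬ gives 1 − 1 = 0
~p4: Łukasiewicz ¬ gives 1 − 0.59 = 0.41
(p4 & ~p4) = min(0.59, 0.41) = 0.41
((p4 & ~p4) & p3) = min(0.41, 0.85) = 0.41
(((p4 & ~p4) & p3) | p1) = max(0.41, 0.42) = 0.42
~(((p4 & ~p4) & p3) | p1): Łukasiewicz ¬ gives 1 − 0.42 = 0.58
(p3 & ~(((p4 & ~p4) & p3) | p1)) = min(0.85, 0.58) = 0.58
(p1 | (p3 & ~(((p4 & ~p4) & p3) | p1))) = max(0.42, 0.58) = 0.58
(~(p2 -> ~((~p3 | p4) & p3)) | (p1 | (p3 & ~(((p4 & ~p4) & p3) | p1)))) = max(0, 0.58) = 0.58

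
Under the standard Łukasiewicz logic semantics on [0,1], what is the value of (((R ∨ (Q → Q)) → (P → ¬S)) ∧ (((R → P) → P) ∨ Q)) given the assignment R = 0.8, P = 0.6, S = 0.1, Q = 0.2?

0.80

(Q → Q): min(1, 1 − 0.2 + 0.2) = 1
(R ∨ (Q → Q)) = max(0.8, 1) = 1
¬S: Łukasiewicz ¬ gives 1 − 0.1 = 0.9
(P → ¬S): min(1, 1 − 0.6 + 0.9) = 1
((R ∨ (Q → Q)) → (P → ¬S)): min(1, 1 − 1 + 1) = 1
(R → P): min(1, 1 − 0.8 + 0.6) = 0.8
((R → P) → P): min(1, 1 − 0.8 + 0.6) = 0.8
(((R → P) → P) ∨ Q) = max(0.8, 0.2) = 0.8
(((R ∨ (Q → Q)) → (P → ¬S)) ∧ (((R → P) → P) ∨ Q)) = min(1, 0.8) = 0.8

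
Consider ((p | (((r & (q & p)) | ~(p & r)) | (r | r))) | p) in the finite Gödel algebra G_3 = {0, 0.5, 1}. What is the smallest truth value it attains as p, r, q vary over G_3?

The minimum is attained at p = 0.5, r = 0.5, q = 0:
  (q & p) = min(0, 0.5) = 0
  (r & (q & p)) = min(0.5, 0) = 0
  (p & r) = min(0.5, 0.5) = 0.5
  ~(p & r): Gödel ¬ of 0.5 = 0 (operand ≠ 0)
  ((r & (q & p)) | ~(p & r)) = max(0, 0) = 0
  (r | r) = max(0.5, 0.5) = 0.5
  (((r & (q & p)) | ~(p & r)) | (r | r)) = max(0, 0.5) = 0.5
  (p | (((r & (q & p)) | ~(p & r)) | (r | r))) = max(0.5, 0.5) = 0.5
  ((p | (((r & (q & p)) | ~(p & r)) | (r | r))) | p) = max(0.5, 0.5) = 0.5
Checking all 27 assignments confirms none give a value below 0.50.

0.50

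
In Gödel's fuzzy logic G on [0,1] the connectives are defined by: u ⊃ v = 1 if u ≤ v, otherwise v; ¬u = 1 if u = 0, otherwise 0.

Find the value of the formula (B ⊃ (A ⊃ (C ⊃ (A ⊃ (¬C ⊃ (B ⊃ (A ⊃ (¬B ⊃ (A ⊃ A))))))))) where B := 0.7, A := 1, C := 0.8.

1.00

¬C: Gödel ¬ of 0.8 = 0 (operand ≠ 0)
¬B: Gödel ¬ of 0.7 = 0 (operand ≠ 0)
(A ⊃ A): 1 ≤ 1, so result = 1
(¬B ⊃ (A ⊃ A)): 0 ≤ 1, so result = 1
(A ⊃ (¬B ⊃ (A ⊃ A))): 1 ≤ 1, so result = 1
(B ⊃ (A ⊃ (¬B ⊃ (A ⊃ A)))): 0.7 ≤ 1, so result = 1
(¬C ⊃ (B ⊃ (A ⊃ (¬B ⊃ (A ⊃ A))))): 0 ≤ 1, so result = 1
(A ⊃ (¬C ⊃ (B ⊃ (A ⊃ (¬B ⊃ (A ⊃ A)))))): 1 ≤ 1, so result = 1
(C ⊃ (A ⊃ (¬C ⊃ (B ⊃ (A ⊃ (¬B ⊃ (A ⊃ A))))))): 0.8 ≤ 1, so result = 1
(A ⊃ (C ⊃ (A ⊃ (¬C ⊃ (B ⊃ (A ⊃ (¬B ⊃ (A ⊃ A)))))))): 1 ≤ 1, so result = 1
(B ⊃ (A ⊃ (C ⊃ (A ⊃ (¬C ⊃ (B ⊃ (A ⊃ (¬B ⊃ (A ⊃ A))))))))): 0.7 ≤ 1, so result = 1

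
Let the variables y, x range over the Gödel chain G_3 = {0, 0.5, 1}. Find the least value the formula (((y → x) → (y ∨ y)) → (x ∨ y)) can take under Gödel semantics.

0.50

The minimum is attained at y = 0.5, x = 0:
  (y → x): 0.5 > 0, so result = 0
  (y ∨ y) = max(0.5, 0.5) = 0.5
  ((y → x) → (y ∨ y)): 0 ≤ 0.5, so result = 1
  (x ∨ y) = max(0, 0.5) = 0.5
  (((y → x) → (y ∨ y)) → (x ∨ y)): 1 > 0.5, so result = 0.5
Checking all 9 assignments confirms none give a value below 0.50.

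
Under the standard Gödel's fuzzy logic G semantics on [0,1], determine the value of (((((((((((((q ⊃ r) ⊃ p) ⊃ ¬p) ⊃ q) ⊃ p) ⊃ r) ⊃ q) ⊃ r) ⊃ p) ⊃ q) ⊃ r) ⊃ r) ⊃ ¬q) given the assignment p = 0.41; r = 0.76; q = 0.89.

(q ⊃ r): 0.89 > 0.76, so result = 0.76
((q ⊃ r) ⊃ p): 0.76 > 0.41, so result = 0.41
¬p: Gödel ¬ of 0.41 = 0 (operand ≠ 0)
(((q ⊃ r) ⊃ p) ⊃ ¬p): 0.41 > 0, so result = 0
((((q ⊃ r) ⊃ p) ⊃ ¬p) ⊃ q): 0 ≤ 0.89, so result = 1
(((((q ⊃ r) ⊃ p) ⊃ ¬p) ⊃ q) ⊃ p): 1 > 0.41, so result = 0.41
((((((q ⊃ r) ⊃ p) ⊃ ¬p) ⊃ q) ⊃ p) ⊃ r): 0.41 ≤ 0.76, so result = 1
(((((((q ⊃ r) ⊃ p) ⊃ ¬p) ⊃ q) ⊃ p) ⊃ r) ⊃ q): 1 > 0.89, so result = 0.89
((((((((q ⊃ r) ⊃ p) ⊃ ¬p) ⊃ q) ⊃ p) ⊃ r) ⊃ q) ⊃ r): 0.89 > 0.76, so result = 0.76
(((((((((q ⊃ r) ⊃ p) ⊃ ¬p) ⊃ q) ⊃ p) ⊃ r) ⊃ q) ⊃ r) ⊃ p): 0.76 > 0.41, so result = 0.41
((((((((((q ⊃ r) ⊃ p) ⊃ ¬p) ⊃ q) ⊃ p) ⊃ r) ⊃ q) ⊃ r) ⊃ p) ⊃ q): 0.41 ≤ 0.89, so result = 1
(((((((((((q ⊃ r) ⊃ p) ⊃ ¬p) ⊃ q) ⊃ p) ⊃ r) ⊃ q) ⊃ r) ⊃ p) ⊃ q) ⊃ r): 1 > 0.76, so result = 0.76
((((((((((((q ⊃ r) ⊃ p) ⊃ ¬p) ⊃ q) ⊃ p) ⊃ r) ⊃ q) ⊃ r) ⊃ p) ⊃ q) ⊃ r) ⊃ r): 0.76 ≤ 0.76, so result = 1
¬q: Gödel ¬ of 0.89 = 0 (operand ≠ 0)
(((((((((((((q ⊃ r) ⊃ p) ⊃ ¬p) ⊃ q) ⊃ p) ⊃ r) ⊃ q) ⊃ r) ⊃ p) ⊃ q) ⊃ r) ⊃ r) ⊃ ¬q): 1 > 0, so result = 0

0.00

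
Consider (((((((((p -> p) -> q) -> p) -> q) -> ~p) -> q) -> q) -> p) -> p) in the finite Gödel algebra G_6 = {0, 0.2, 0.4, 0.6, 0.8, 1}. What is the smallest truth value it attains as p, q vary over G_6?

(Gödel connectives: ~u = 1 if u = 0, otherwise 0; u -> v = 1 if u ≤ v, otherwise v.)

The minimum is attained at p = 0.2, q = 0.2:
  (p -> p): 0.2 ≤ 0.2, so result = 1
  ((p -> p) -> q): 1 > 0.2, so result = 0.2
  (((p -> p) -> q) -> p): 0.2 ≤ 0.2, so result = 1
  ((((p -> p) -> q) -> p) -> q): 1 > 0.2, so result = 0.2
  ~p: Gödel ¬ of 0.2 = 0 (operand ≠ 0)
  (((((p -> p) -> q) -> p) -> q) -> ~p): 0.2 > 0, so result = 0
  ((((((p -> p) -> q) -> p) -> q) -> ~p) -> q): 0 ≤ 0.2, so result = 1
  (((((((p -> p) -> q) -> p) -> q) -> ~p) -> q) -> q): 1 > 0.2, so result = 0.2
  ((((((((p -> p) -> q) -> p) -> q) -> ~p) -> q) -> q) -> p): 0.2 ≤ 0.2, so result = 1
  (((((((((p -> p) -> q) -> p) -> q) -> ~p) -> q) -> q) -> p) -> p): 1 > 0.2, so result = 0.2
Checking all 36 assignments confirms none give a value below 0.20.

0.20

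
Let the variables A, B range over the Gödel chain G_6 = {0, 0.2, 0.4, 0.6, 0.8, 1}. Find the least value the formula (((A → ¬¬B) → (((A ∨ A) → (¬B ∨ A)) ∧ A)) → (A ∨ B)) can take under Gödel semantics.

0.20

The minimum is attained at A = 0.2, B = 0:
  ¬B: Gödel ¬ of 0 = 1 (operand is 0)
  ¬¬B: Gödel ¬ of 1 = 0 (operand ≠ 0)
  (A → ¬¬B): 0.2 > 0, so result = 0
  (A ∨ A) = max(0.2, 0.2) = 0.2
  ¬B: Gödel ¬ of 0 = 1 (operand is 0)
  (¬B ∨ A) = max(1, 0.2) = 1
  ((A ∨ A) → (¬B ∨ A)): 0.2 ≤ 1, so result = 1
  (((A ∨ A) → (¬B ∨ A)) ∧ A) = min(1, 0.2) = 0.2
  ((A → ¬¬B) → (((A ∨ A) → (¬B ∨ A)) ∧ A)): 0 ≤ 0.2, so result = 1
  (A ∨ B) = max(0.2, 0) = 0.2
  (((A → ¬¬B) → (((A ∨ A) → (¬B ∨ A)) ∧ A)) → (A ∨ B)): 1 > 0.2, so result = 0.2
Checking all 36 assignments confirms none give a value below 0.20.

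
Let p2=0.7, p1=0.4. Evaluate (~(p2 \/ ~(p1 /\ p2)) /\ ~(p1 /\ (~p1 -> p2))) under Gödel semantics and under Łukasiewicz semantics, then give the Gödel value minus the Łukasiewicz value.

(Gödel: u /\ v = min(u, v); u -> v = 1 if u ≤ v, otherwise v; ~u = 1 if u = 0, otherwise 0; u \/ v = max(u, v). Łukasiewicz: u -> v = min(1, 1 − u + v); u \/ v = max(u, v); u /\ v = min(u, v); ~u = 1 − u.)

-0.30

Gödel evaluation:
  (p1 /\ p2) = min(0.4, 0.7) = 0.4
  ~(p1 /\ p2): Gödel ¬ of 0.4 = 0 (operand ≠ 0)
  (p2 \/ ~(p1 /\ p2)) = max(0.7, 0) = 0.7
  ~(p2 \/ ~(p1 /\ p2)): Gödel ¬ of 0.7 = 0 (operand ≠ 0)
  ~p1: Gödel ¬ of 0.4 = 0 (operand ≠ 0)
  (~p1 -> p2): 0 ≤ 0.7, so result = 1
  (p1 /\ (~p1 -> p2)) = min(0.4, 1) = 0.4
  ~(p1 /\ (~p1 -> p2)): Gödel ¬ of 0.4 = 0 (operand ≠ 0)
  (~(p2 \/ ~(p1 /\ p2)) /\ ~(p1 /\ (~p1 -> p2))) = min(0, 0) = 0
  Gödel value = 0
Łukasiewicz evaluation:
  (p1 /\ p2) = min(0.4, 0.7) = 0.4
  ~(p1 /\ p2): Łukasiewicz ¬ gives 1 − 0.4 = 0.6
  (p2 \/ ~(p1 /\ p2)) = max(0.7, 0.6) = 0.7
  ~(p2 \/ ~(p1 /\ p2)): Łukasiewicz ¬ gives 1 − 0.7 = 0.3
  ~p1: Łukasiewicz ¬ gives 1 − 0.4 = 0.6
  (~p1 -> p2): min(1, 1 − 0.6 + 0.7) = 1
  (p1 /\ (~p1 -> p2)) = min(0.4, 1) = 0.4
  ~(p1 /\ (~p1 -> p2)): Łukasiewicz ¬ gives 1 − 0.4 = 0.6
  (~(p2 \/ ~(p1 /\ p2)) /\ ~(p1 /\ (~p1 -> p2))) = min(0.3, 0.6) = 0.3
  Łukasiewicz value = 0.3
Difference: 0 − 0.3 = -0.30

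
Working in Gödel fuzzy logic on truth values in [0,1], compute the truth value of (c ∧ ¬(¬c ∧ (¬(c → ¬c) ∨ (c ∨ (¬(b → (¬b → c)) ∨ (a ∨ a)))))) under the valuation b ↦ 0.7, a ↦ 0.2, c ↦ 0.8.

¬c: Gödel ¬ of 0.8 = 0 (operand ≠ 0)
¬c: Gödel ¬ of 0.8 = 0 (operand ≠ 0)
(c → ¬c): 0.8 > 0, so result = 0
¬(c → ¬c): Gödel ¬ of 0 = 1 (operand is 0)
¬b: Gödel ¬ of 0.7 = 0 (operand ≠ 0)
(¬b → c): 0 ≤ 0.8, so result = 1
(b → (¬b → c)): 0.7 ≤ 1, so result = 1
¬(b → (¬b → c)): Gödel ¬ of 1 = 0 (operand ≠ 0)
(a ∨ a) = max(0.2, 0.2) = 0.2
(¬(b → (¬b → c)) ∨ (a ∨ a)) = max(0, 0.2) = 0.2
(c ∨ (¬(b → (¬b → c)) ∨ (a ∨ a))) = max(0.8, 0.2) = 0.8
(¬(c → ¬c) ∨ (c ∨ (¬(b → (¬b → c)) ∨ (a ∨ a)))) = max(1, 0.8) = 1
(¬c ∧ (¬(c → ¬c) ∨ (c ∨ (¬(b → (¬b → c)) ∨ (a ∨ a))))) = min(0, 1) = 0
¬(¬c ∧ (¬(c → ¬c) ∨ (c ∨ (¬(b → (¬b → c)) ∨ (a ∨ a))))): Gödel ¬ of 0 = 1 (operand is 0)
(c ∧ ¬(¬c ∧ (¬(c → ¬c) ∨ (c ∨ (¬(b → (¬b → c)) ∨ (a ∨ a)))))) = min(0.8, 1) = 0.8

0.80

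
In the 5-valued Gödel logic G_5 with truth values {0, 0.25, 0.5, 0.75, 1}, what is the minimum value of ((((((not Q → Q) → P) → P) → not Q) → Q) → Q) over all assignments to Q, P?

The minimum is attained at Q = 0.25, P = 0:
  not Q: Gödel ¬ of 0.25 = 0 (operand ≠ 0)
  (not Q → Q): 0 ≤ 0.25, so result = 1
  ((not Q → Q) → P): 1 > 0, so result = 0
  (((not Q → Q) → P) → P): 0 ≤ 0, so result = 1
  not Q: Gödel ¬ of 0.25 = 0 (operand ≠ 0)
  ((((not Q → Q) → P) → P) → not Q): 1 > 0, so result = 0
  (((((not Q → Q) → P) → P) → not Q) → Q): 0 ≤ 0.25, so result = 1
  ((((((not Q → Q) → P) → P) → not Q) → Q) → Q): 1 > 0.25, so result = 0.25
Checking all 25 assignments confirms none give a value below 0.25.

0.25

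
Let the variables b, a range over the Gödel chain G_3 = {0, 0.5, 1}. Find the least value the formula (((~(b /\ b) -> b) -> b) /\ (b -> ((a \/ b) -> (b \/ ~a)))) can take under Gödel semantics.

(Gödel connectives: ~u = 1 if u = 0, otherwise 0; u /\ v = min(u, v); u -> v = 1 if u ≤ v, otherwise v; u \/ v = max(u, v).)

The minimum is attained at b = 0.5, a = 0:
  (b /\ b) = min(0.5, 0.5) = 0.5
  ~(b /\ b): Gödel ¬ of 0.5 = 0 (operand ≠ 0)
  (~(b /\ b) -> b): 0 ≤ 0.5, so result = 1
  ((~(b /\ b) -> b) -> b): 1 > 0.5, so result = 0.5
  (a \/ b) = max(0, 0.5) = 0.5
  ~a: Gödel ¬ of 0 = 1 (operand is 0)
  (b \/ ~a) = max(0.5, 1) = 1
  ((a \/ b) -> (b \/ ~a)): 0.5 ≤ 1, so result = 1
  (b -> ((a \/ b) -> (b \/ ~a))): 0.5 ≤ 1, so result = 1
  (((~(b /\ b) -> b) -> b) /\ (b -> ((a \/ b) -> (b \/ ~a)))) = min(0.5, 1) = 0.5
Checking all 9 assignments confirms none give a value below 0.50.

0.50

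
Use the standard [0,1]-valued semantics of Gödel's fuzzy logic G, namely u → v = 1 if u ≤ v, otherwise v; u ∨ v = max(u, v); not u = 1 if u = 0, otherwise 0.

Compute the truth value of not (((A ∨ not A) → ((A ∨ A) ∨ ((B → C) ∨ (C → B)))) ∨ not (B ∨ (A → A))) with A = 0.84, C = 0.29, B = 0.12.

0.00

not A: Gödel ¬ of 0.84 = 0 (operand ≠ 0)
(A ∨ not A) = max(0.84, 0) = 0.84
(A ∨ A) = max(0.84, 0.84) = 0.84
(B → C): 0.12 ≤ 0.29, so result = 1
(C → B): 0.29 > 0.12, so result = 0.12
((B → C) ∨ (C → B)) = max(1, 0.12) = 1
((A ∨ A) ∨ ((B → C) ∨ (C → B))) = max(0.84, 1) = 1
((A ∨ not A) → ((A ∨ A) ∨ ((B → C) ∨ (C → B)))): 0.84 ≤ 1, so result = 1
(A → A): 0.84 ≤ 0.84, so result = 1
(B ∨ (A → A)) = max(0.12, 1) = 1
not (B ∨ (A → A)): Gödel ¬ of 1 = 0 (operand ≠ 0)
(((A ∨ not A) → ((A ∨ A) ∨ ((B → C) ∨ (C → B)))) ∨ not (B ∨ (A → A))) = max(1, 0) = 1
not (((A ∨ not A) → ((A ∨ A) ∨ ((B → C) ∨ (C → B)))) ∨ not (B ∨ (A → A))): Gödel ¬ of 1 = 0 (operand ≠ 0)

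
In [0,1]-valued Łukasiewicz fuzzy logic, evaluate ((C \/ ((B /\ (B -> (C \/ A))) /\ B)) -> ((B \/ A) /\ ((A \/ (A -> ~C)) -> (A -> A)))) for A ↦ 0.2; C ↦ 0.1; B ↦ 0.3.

1.00

(C \/ A) = max(0.1, 0.2) = 0.2
(B -> (C \/ A)): min(1, 1 − 0.3 + 0.2) = 0.9
(B /\ (B -> (C \/ A))) = min(0.3, 0.9) = 0.3
((B /\ (B -> (C \/ A))) /\ B) = min(0.3, 0.3) = 0.3
(C \/ ((B /\ (B -> (C \/ A))) /\ B)) = max(0.1, 0.3) = 0.3
(B \/ A) = max(0.3, 0.2) = 0.3
~C: Łukasiewicz ¬ gives 1 − 0.1 = 0.9
(A -> ~C): min(1, 1 − 0.2 + 0.9) = 1
(A \/ (A -> ~C)) = max(0.2, 1) = 1
(A -> A): min(1, 1 − 0.2 + 0.2) = 1
((A \/ (A -> ~C)) -> (A -> A)): min(1, 1 − 1 + 1) = 1
((B \/ A) /\ ((A \/ (A -> ~C)) -> (A -> A))) = min(0.3, 1) = 0.3
((C \/ ((B /\ (B -> (C \/ A))) /\ B)) -> ((B \/ A) /\ ((A \/ (A -> ~C)) -> (A -> A)))): min(1, 1 − 0.3 + 0.3) = 1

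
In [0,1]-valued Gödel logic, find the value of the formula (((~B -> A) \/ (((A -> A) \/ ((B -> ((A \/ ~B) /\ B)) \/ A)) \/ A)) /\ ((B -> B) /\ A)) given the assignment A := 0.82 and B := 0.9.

0.82

~B: Gödel ¬ of 0.9 = 0 (operand ≠ 0)
(~B -> A): 0 ≤ 0.82, so result = 1
(A -> A): 0.82 ≤ 0.82, so result = 1
~B: Gödel ¬ of 0.9 = 0 (operand ≠ 0)
(A \/ ~B) = max(0.82, 0) = 0.82
((A \/ ~B) /\ B) = min(0.82, 0.9) = 0.82
(B -> ((A \/ ~B) /\ B)): 0.9 > 0.82, so result = 0.82
((B -> ((A \/ ~B) /\ B)) \/ A) = max(0.82, 0.82) = 0.82
((A -> A) \/ ((B -> ((A \/ ~B) /\ B)) \/ A)) = max(1, 0.82) = 1
(((A -> A) \/ ((B -> ((A \/ ~B) /\ B)) \/ A)) \/ A) = max(1, 0.82) = 1
((~B -> A) \/ (((A -> A) \/ ((B -> ((A \/ ~B) /\ B)) \/ A)) \/ A)) = max(1, 1) = 1
(B -> B): 0.9 ≤ 0.9, so result = 1
((B -> B) /\ A) = min(1, 0.82) = 0.82
(((~B -> A) \/ (((A -> A) \/ ((B -> ((A \/ ~B) /\ B)) \/ A)) \/ A)) /\ ((B -> B) /\ A)) = min(1, 0.82) = 0.82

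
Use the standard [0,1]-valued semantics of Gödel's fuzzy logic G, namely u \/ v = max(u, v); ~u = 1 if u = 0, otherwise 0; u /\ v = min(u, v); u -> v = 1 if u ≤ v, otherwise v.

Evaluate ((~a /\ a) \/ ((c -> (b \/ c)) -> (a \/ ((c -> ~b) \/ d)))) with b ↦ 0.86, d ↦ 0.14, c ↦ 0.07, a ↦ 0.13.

0.14

~a: Gödel ¬ of 0.13 = 0 (operand ≠ 0)
(~a /\ a) = min(0, 0.13) = 0
(b \/ c) = max(0.86, 0.07) = 0.86
(c -> (b \/ c)): 0.07 ≤ 0.86, so result = 1
~b: Gödel ¬ of 0.86 = 0 (operand ≠ 0)
(c -> ~b): 0.07 > 0, so result = 0
((c -> ~b) \/ d) = max(0, 0.14) = 0.14
(a \/ ((c -> ~b) \/ d)) = max(0.13, 0.14) = 0.14
((c -> (b \/ c)) -> (a \/ ((c -> ~b) \/ d))): 1 > 0.14, so result = 0.14
((~a /\ a) \/ ((c -> (b \/ c)) -> (a \/ ((c -> ~b) \/ d)))) = max(0, 0.14) = 0.14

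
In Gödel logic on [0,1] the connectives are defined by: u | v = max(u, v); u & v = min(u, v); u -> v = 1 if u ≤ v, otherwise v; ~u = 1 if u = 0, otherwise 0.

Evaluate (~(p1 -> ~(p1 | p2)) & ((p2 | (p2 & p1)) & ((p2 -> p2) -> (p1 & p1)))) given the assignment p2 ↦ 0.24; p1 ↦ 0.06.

0.06

(p1 | p2) = max(0.06, 0.24) = 0.24
~(p1 | p2): Gödel ¬ of 0.24 = 0 (operand ≠ 0)
(p1 -> ~(p1 | p2)): 0.06 > 0, so result = 0
~(p1 -> ~(p1 | p2)): Gödel ¬ of 0 = 1 (operand is 0)
(p2 & p1) = min(0.24, 0.06) = 0.06
(p2 | (p2 & p1)) = max(0.24, 0.06) = 0.24
(p2 -> p2): 0.24 ≤ 0.24, so result = 1
(p1 & p1) = min(0.06, 0.06) = 0.06
((p2 -> p2) -> (p1 & p1)): 1 > 0.06, so result = 0.06
((p2 | (p2 & p1)) & ((p2 -> p2) -> (p1 & p1))) = min(0.24, 0.06) = 0.06
(~(p1 -> ~(p1 | p2)) & ((p2 | (p2 & p1)) & ((p2 -> p2) -> (p1 & p1)))) = min(1, 0.06) = 0.06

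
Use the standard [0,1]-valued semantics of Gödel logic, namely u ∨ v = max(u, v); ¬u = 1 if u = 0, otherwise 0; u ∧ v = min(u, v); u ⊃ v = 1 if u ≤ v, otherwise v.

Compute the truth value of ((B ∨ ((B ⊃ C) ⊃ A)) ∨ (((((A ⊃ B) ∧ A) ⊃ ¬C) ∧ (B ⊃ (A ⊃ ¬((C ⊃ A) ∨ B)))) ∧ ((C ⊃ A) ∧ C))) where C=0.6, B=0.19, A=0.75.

(B ⊃ C): 0.19 ≤ 0.6, so result = 1
((B ⊃ C) ⊃ A): 1 > 0.75, so result = 0.75
(B ∨ ((B ⊃ C) ⊃ A)) = max(0.19, 0.75) = 0.75
(A ⊃ B): 0.75 > 0.19, so result = 0.19
((A ⊃ B) ∧ A) = min(0.19, 0.75) = 0.19
¬C: Gödel ¬ of 0.6 = 0 (operand ≠ 0)
(((A ⊃ B) ∧ A) ⊃ ¬C): 0.19 > 0, so result = 0
(C ⊃ A): 0.6 ≤ 0.75, so result = 1
((C ⊃ A) ∨ B) = max(1, 0.19) = 1
¬((C ⊃ A) ∨ B): Gödel ¬ of 1 = 0 (operand ≠ 0)
(A ⊃ ¬((C ⊃ A) ∨ B)): 0.75 > 0, so result = 0
(B ⊃ (A ⊃ ¬((C ⊃ A) ∨ B))): 0.19 > 0, so result = 0
((((A ⊃ B) ∧ A) ⊃ ¬C) ∧ (B ⊃ (A ⊃ ¬((C ⊃ A) ∨ B)))) = min(0, 0) = 0
(C ⊃ A): 0.6 ≤ 0.75, so result = 1
((C ⊃ A) ∧ C) = min(1, 0.6) = 0.6
(((((A ⊃ B) ∧ A) ⊃ ¬C) ∧ (B ⊃ (A ⊃ ¬((C ⊃ A) ∨ B)))) ∧ ((C ⊃ A) ∧ C)) = min(0, 0.6) = 0
((B ∨ ((B ⊃ C) ⊃ A)) ∨ (((((A ⊃ B) ∧ A) ⊃ ¬C) ∧ (B ⊃ (A ⊃ ¬((C ⊃ A) ∨ B)))) ∧ ((C ⊃ A) ∧ C))) = max(0.75, 0) = 0.75

0.75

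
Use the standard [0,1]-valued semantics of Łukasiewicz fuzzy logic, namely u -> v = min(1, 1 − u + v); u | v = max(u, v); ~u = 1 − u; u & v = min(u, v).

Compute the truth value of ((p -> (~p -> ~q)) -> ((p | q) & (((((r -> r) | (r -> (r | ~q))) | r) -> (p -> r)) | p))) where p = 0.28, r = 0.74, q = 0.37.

0.37

~p: Łukasiewicz ¬ gives 1 − 0.28 = 0.72
~q: Łukasiewicz ¬ gives 1 − 0.37 = 0.63
(~p -> ~q): min(1, 1 − 0.72 + 0.63) = 0.91
(p -> (~p -> ~q)): min(1, 1 − 0.28 + 0.91) = 1
(p | q) = max(0.28, 0.37) = 0.37
(r -> r): min(1, 1 − 0.74 + 0.74) = 1
~q: Łukasiewicz ¬ gives 1 − 0.37 = 0.63
(r | ~q) = max(0.74, 0.63) = 0.74
(r -> (r | ~q)): min(1, 1 − 0.74 + 0.74) = 1
((r -> r) | (r -> (r | ~q))) = max(1, 1) = 1
(((r -> r) | (r -> (r | ~q))) | r) = max(1, 0.74) = 1
(p -> r): min(1, 1 − 0.28 + 0.74) = 1
((((r -> r) | (r -> (r | ~q))) | r) -> (p -> r)): min(1, 1 − 1 + 1) = 1
(((((r -> r) | (r -> (r | ~q))) | r) -> (p -> r)) | p) = max(1, 0.28) = 1
((p | q) & (((((r -> r) | (r -> (r | ~q))) | r) -> (p -> r)) | p)) = min(0.37, 1) = 0.37
((p -> (~p -> ~q)) -> ((p | q) & (((((r -> r) | (r -> (r | ~q))) | r) -> (p -> r)) | p))): min(1, 1 − 1 + 0.37) = 0.37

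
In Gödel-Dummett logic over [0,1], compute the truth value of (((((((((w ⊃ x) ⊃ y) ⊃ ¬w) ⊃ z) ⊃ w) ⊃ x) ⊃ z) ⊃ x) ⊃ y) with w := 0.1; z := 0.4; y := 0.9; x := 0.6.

0.90

(w ⊃ x): 0.1 ≤ 0.6, so result = 1
((w ⊃ x) ⊃ y): 1 > 0.9, so result = 0.9
¬w: Gödel ¬ of 0.1 = 0 (operand ≠ 0)
(((w ⊃ x) ⊃ y) ⊃ ¬w): 0.9 > 0, so result = 0
((((w ⊃ x) ⊃ y) ⊃ ¬w) ⊃ z): 0 ≤ 0.4, so result = 1
(((((w ⊃ x) ⊃ y) ⊃ ¬w) ⊃ z) ⊃ w): 1 > 0.1, so result = 0.1
((((((w ⊃ x) ⊃ y) ⊃ ¬w) ⊃ z) ⊃ w) ⊃ x): 0.1 ≤ 0.6, so result = 1
(((((((w ⊃ x) ⊃ y) ⊃ ¬w) ⊃ z) ⊃ w) ⊃ x) ⊃ z): 1 > 0.4, so result = 0.4
((((((((w ⊃ x) ⊃ y) ⊃ ¬w) ⊃ z) ⊃ w) ⊃ x) ⊃ z) ⊃ x): 0.4 ≤ 0.6, so result = 1
(((((((((w ⊃ x) ⊃ y) ⊃ ¬w) ⊃ z) ⊃ w) ⊃ x) ⊃ z) ⊃ x) ⊃ y): 1 > 0.9, so result = 0.9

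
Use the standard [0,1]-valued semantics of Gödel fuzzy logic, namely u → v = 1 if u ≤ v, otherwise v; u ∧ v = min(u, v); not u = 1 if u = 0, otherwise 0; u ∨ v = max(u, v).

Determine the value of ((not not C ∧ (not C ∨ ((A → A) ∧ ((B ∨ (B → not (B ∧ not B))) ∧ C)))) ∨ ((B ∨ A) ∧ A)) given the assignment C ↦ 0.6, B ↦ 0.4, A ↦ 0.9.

0.90

not C: Gödel ¬ of 0.6 = 0 (operand ≠ 0)
not not C: Gödel ¬ of 0 = 1 (operand is 0)
not C: Gödel ¬ of 0.6 = 0 (operand ≠ 0)
(A → A): 0.9 ≤ 0.9, so result = 1
not B: Gödel ¬ of 0.4 = 0 (operand ≠ 0)
(B ∧ not B) = min(0.4, 0) = 0
not (B ∧ not B): Gödel ¬ of 0 = 1 (operand is 0)
(B → not (B ∧ not B)): 0.4 ≤ 1, so result = 1
(B ∨ (B → not (B ∧ not B))) = max(0.4, 1) = 1
((B ∨ (B → not (B ∧ not B))) ∧ C) = min(1, 0.6) = 0.6
((A → A) ∧ ((B ∨ (B → not (B ∧ not B))) ∧ C)) = min(1, 0.6) = 0.6
(not C ∨ ((A → A) ∧ ((B ∨ (B → not (B ∧ not B))) ∧ C))) = max(0, 0.6) = 0.6
(not not C ∧ (not C ∨ ((A → A) ∧ ((B ∨ (B → not (B ∧ not B))) ∧ C)))) = min(1, 0.6) = 0.6
(B ∨ A) = max(0.4, 0.9) = 0.9
((B ∨ A) ∧ A) = min(0.9, 0.9) = 0.9
((not not C ∧ (not C ∨ ((A → A) ∧ ((B ∨ (B → not (B ∧ not B))) ∧ C)))) ∨ ((B ∨ A) ∧ A)) = max(0.6, 0.9) = 0.9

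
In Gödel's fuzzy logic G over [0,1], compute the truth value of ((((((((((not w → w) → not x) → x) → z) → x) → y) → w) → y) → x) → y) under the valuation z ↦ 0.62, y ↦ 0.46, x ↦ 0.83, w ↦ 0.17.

not w: Gödel ¬ of 0.17 = 0 (operand ≠ 0)
(not w → w): 0 ≤ 0.17, so result = 1
not x: Gödel ¬ of 0.83 = 0 (operand ≠ 0)
((not w → w) → not x): 1 > 0, so result = 0
(((not w → w) → not x) → x): 0 ≤ 0.83, so result = 1
((((not w → w) → not x) → x) → z): 1 > 0.62, so result = 0.62
(((((not w → w) → not x) → x) → z) → x): 0.62 ≤ 0.83, so result = 1
((((((not w → w) → not x) → x) → z) → x) → y): 1 > 0.46, so result = 0.46
(((((((not w → w) → not x) → x) → z) → x) → y) → w): 0.46 > 0.17, so result = 0.17
((((((((not w → w) → not x) → x) → z) → x) → y) → w) → y): 0.17 ≤ 0.46, so result = 1
(((((((((not w → w) → not x) → x) → z) → x) → y) → w) → y) → x): 1 > 0.83, so result = 0.83
((((((((((not w → w) → not x) → x) → z) → x) → y) → w) → y) → x) → y): 0.83 > 0.46, so result = 0.46

0.46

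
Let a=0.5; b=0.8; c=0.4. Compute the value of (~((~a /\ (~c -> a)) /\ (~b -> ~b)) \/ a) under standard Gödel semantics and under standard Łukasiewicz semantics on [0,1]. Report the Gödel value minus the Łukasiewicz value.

Gödel evaluation:
  ~a: Gödel ¬ of 0.5 = 0 (operand ≠ 0)
  ~c: Gödel ¬ of 0.4 = 0 (operand ≠ 0)
  (~c -> a): 0 ≤ 0.5, so result = 1
  (~a /\ (~c -> a)) = min(0, 1) = 0
  ~b: Gödel ¬ of 0.8 = 0 (operand ≠ 0)
  ~b: Gödel ¬ of 0.8 = 0 (operand ≠ 0)
  (~b -> ~b): 0 ≤ 0, so result = 1
  ((~a /\ (~c -> a)) /\ (~b -> ~b)) = min(0, 1) = 0
  ~((~a /\ (~c -> a)) /\ (~b -> ~b)): Gödel ¬ of 0 = 1 (operand is 0)
  (~((~a /\ (~c -> a)) /\ (~b -> ~b)) \/ a) = max(1, 0.5) = 1
  Gödel value = 1
Łukasiewicz evaluation:
  ~a: Łukasiewicz ¬ gives 1 − 0.5 = 0.5
  ~c: Łukasiewicz ¬ gives 1 − 0.4 = 0.6
  (~c -> a): min(1, 1 − 0.6 + 0.5) = 0.9
  (~a /\ (~c -> a)) = min(0.5, 0.9) = 0.5
  ~b: Łukasiewicz ¬ gives 1 − 0.8 = 0.2
  ~b: Łukasiewicz ¬ gives 1 − 0.8 = 0.2
  (~b -> ~b): min(1, 1 − 0.2 + 0.2) = 1
  ((~a /\ (~c -> a)) /\ (~b -> ~b)) = min(0.5, 1) = 0.5
  ~((~a /\ (~c -> a)) /\ (~b -> ~b)): Łukasiewicz ¬ gives 1 − 0.5 = 0.5
  (~((~a /\ (~c -> a)) /\ (~b -> ~b)) \/ a) = max(0.5, 0.5) = 0.5
  Łukasiewicz value = 0.5
Difference: 1 − 0.5 = 0.50

0.50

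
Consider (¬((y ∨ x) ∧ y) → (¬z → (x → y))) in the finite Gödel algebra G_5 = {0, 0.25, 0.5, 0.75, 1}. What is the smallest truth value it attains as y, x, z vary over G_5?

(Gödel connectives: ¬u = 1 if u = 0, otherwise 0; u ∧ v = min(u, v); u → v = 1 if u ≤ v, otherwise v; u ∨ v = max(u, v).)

The minimum is attained at y = 0, x = 0.25, z = 0:
  (y ∨ x) = max(0, 0.25) = 0.25
  ((y ∨ x) ∧ y) = min(0.25, 0) = 0
  ¬((y ∨ x) ∧ y): Gödel ¬ of 0 = 1 (operand is 0)
  ¬z: Gödel ¬ of 0 = 1 (operand is 0)
  (x → y): 0.25 > 0, so result = 0
  (¬z → (x → y)): 1 > 0, so result = 0
  (¬((y ∨ x) ∧ y) → (¬z → (x → y))): 1 > 0, so result = 0
Checking all 125 assignments confirms none give a value below 0.00.

0.00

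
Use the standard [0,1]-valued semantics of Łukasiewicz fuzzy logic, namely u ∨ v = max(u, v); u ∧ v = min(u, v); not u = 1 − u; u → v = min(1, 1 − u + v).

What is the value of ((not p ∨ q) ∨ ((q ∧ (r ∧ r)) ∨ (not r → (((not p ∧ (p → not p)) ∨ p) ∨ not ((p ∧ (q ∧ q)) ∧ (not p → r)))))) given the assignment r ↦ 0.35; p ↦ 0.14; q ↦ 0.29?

1.00

not p: Łukasiewicz ¬ gives 1 − 0.14 = 0.86
(not p ∨ q) = max(0.86, 0.29) = 0.86
(r ∧ r) = min(0.35, 0.35) = 0.35
(q ∧ (r ∧ r)) = min(0.29, 0.35) = 0.29
not r: Łukasiewicz ¬ gives 1 − 0.35 = 0.65
not p: Łukasiewicz ¬ gives 1 − 0.14 = 0.86
not p: Łukasiewicz ¬ gives 1 − 0.14 = 0.86
(p → not p): min(1, 1 − 0.14 + 0.86) = 1
(not p ∧ (p → not p)) = min(0.86, 1) = 0.86
((not p ∧ (p → not p)) ∨ p) = max(0.86, 0.14) = 0.86
(q ∧ q) = min(0.29, 0.29) = 0.29
(p ∧ (q ∧ q)) = min(0.14, 0.29) = 0.14
not p: Łukasiewicz ¬ gives 1 − 0.14 = 0.86
(not p → r): min(1, 1 − 0.86 + 0.35) = 0.49
((p ∧ (q ∧ q)) ∧ (not p → r)) = min(0.14, 0.49) = 0.14
not ((p ∧ (q ∧ q)) ∧ (not p → r)): Łukasiewicz ¬ gives 1 − 0.14 = 0.86
(((not p ∧ (p → not p)) ∨ p) ∨ not ((p ∧ (q ∧ q)) ∧ (not p → r))) = max(0.86, 0.86) = 0.86
(not r → (((not p ∧ (p → not p)) ∨ p) ∨ not ((p ∧ (q ∧ q)) ∧ (not p → r)))): min(1, 1 − 0.65 + 0.86) = 1
((q ∧ (r ∧ r)) ∨ (not r → (((not p ∧ (p → not p)) ∨ p) ∨ not ((p ∧ (q ∧ q)) ∧ (not p → r))))) = max(0.29, 1) = 1
((not p ∨ q) ∨ ((q ∧ (r ∧ r)) ∨ (not r → (((not p ∧ (p → not p)) ∨ p) ∨ not ((p ∧ (q ∧ q)) ∧ (not p → r)))))) = max(0.86, 1) = 1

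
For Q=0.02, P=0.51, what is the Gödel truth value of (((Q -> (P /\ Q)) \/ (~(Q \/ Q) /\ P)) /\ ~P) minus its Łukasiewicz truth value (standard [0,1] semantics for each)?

Gödel evaluation:
  (P /\ Q) = min(0.51, 0.02) = 0.02
  (Q -> (P /\ Q)): 0.02 ≤ 0.02, so result = 1
  (Q \/ Q) = max(0.02, 0.02) = 0.02
  ~(Q \/ Q): Gödel ¬ of 0.02 = 0 (operand ≠ 0)
  (~(Q \/ Q) /\ P) = min(0, 0.51) = 0
  ((Q -> (P /\ Q)) \/ (~(Q \/ Q) /\ P)) = max(1, 0) = 1
  ~P: Gödel ¬ of 0.51 = 0 (operand ≠ 0)
  (((Q -> (P /\ Q)) \/ (~(Q \/ Q) /\ P)) /\ ~P) = min(1, 0) = 0
  Gödel value = 0
Łukasiewicz evaluation:
  (P /\ Q) = min(0.51, 0.02) = 0.02
  (Q -> (P /\ Q)): min(1, 1 − 0.02 + 0.02) = 1
  (Q \/ Q) = max(0.02, 0.02) = 0.02
  ~(Q \/ Q): Łukasiewicz ¬ gives 1 − 0.02 = 0.98
  (~(Q \/ Q) /\ P) = min(0.98, 0.51) = 0.51
  ((Q -> (P /\ Q)) \/ (~(Q \/ Q) /\ P)) = max(1, 0.51) = 1
  ~P: Łukasiewicz ¬ gives 1 − 0.51 = 0.49
  (((Q -> (P /\ Q)) \/ (~(Q \/ Q) /\ P)) /\ ~P) = min(1, 0.49) = 0.49
  Łukasiewicz value = 0.49
Difference: 0 − 0.49 = -0.49

-0.49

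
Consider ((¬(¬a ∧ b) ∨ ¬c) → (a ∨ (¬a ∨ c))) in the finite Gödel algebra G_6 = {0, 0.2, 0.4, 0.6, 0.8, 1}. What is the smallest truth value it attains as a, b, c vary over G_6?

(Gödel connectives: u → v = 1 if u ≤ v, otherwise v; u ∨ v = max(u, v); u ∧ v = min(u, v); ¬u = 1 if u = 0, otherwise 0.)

The minimum is attained at a = 0.2, b = 0, c = 0:
  ¬a: Gödel ¬ of 0.2 = 0 (operand ≠ 0)
  (¬a ∧ b) = min(0, 0) = 0
  ¬(¬a ∧ b): Gödel ¬ of 0 = 1 (operand is 0)
  ¬c: Gödel ¬ of 0 = 1 (operand is 0)
  (¬(¬a ∧ b) ∨ ¬c) = max(1, 1) = 1
  ¬a: Gödel ¬ of 0.2 = 0 (operand ≠ 0)
  (¬a ∨ c) = max(0, 0) = 0
  (a ∨ (¬a ∨ c)) = max(0.2, 0) = 0.2
  ((¬(¬a ∧ b) ∨ ¬c) → (a ∨ (¬a ∨ c))): 1 > 0.2, so result = 0.2
Checking all 216 assignments confirms none give a value below 0.20.

0.20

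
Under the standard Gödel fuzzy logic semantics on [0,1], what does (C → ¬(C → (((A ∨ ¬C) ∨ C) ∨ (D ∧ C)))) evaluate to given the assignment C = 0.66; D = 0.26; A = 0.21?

¬C: Gödel ¬ of 0.66 = 0 (operand ≠ 0)
(A ∨ ¬C) = max(0.21, 0) = 0.21
((A ∨ ¬C) ∨ C) = max(0.21, 0.66) = 0.66
(D ∧ C) = min(0.26, 0.66) = 0.26
(((A ∨ ¬C) ∨ C) ∨ (D ∧ C)) = max(0.66, 0.26) = 0.66
(C → (((A ∨ ¬C) ∨ C) ∨ (D ∧ C))): 0.66 ≤ 0.66, so result = 1
¬(C → (((A ∨ ¬C) ∨ C) ∨ (D ∧ C))): Gödel ¬ of 1 = 0 (operand ≠ 0)
(C → ¬(C → (((A ∨ ¬C) ∨ C) ∨ (D ∧ C)))): 0.66 > 0, so result = 0

0.00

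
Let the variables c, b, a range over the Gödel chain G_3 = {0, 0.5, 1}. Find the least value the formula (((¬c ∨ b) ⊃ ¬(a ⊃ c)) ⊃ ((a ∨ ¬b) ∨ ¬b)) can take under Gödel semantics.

0.50

The minimum is attained at c = 0, b = 0.5, a = 0.5:
  ¬c: Gödel ¬ of 0 = 1 (operand is 0)
  (¬c ∨ b) = max(1, 0.5) = 1
  (a ⊃ c): 0.5 > 0, so result = 0
  ¬(a ⊃ c): Gödel ¬ of 0 = 1 (operand is 0)
  ((¬c ∨ b) ⊃ ¬(a ⊃ c)): 1 ≤ 1, so result = 1
  ¬b: Gödel ¬ of 0.5 = 0 (operand ≠ 0)
  (a ∨ ¬b) = max(0.5, 0) = 0.5
  ¬b: Gödel ¬ of 0.5 = 0 (operand ≠ 0)
  ((a ∨ ¬b) ∨ ¬b) = max(0.5, 0) = 0.5
  (((¬c ∨ b) ⊃ ¬(a ⊃ c)) ⊃ ((a ∨ ¬b) ∨ ¬b)): 1 > 0.5, so result = 0.5
Checking all 27 assignments confirms none give a value below 0.50.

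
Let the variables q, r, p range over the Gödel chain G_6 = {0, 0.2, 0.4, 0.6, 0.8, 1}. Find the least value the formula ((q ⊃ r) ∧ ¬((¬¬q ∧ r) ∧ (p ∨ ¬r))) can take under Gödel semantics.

0.00

The minimum is attained at q = 0.2, r = 0, p = 0:
  (q ⊃ r): 0.2 > 0, so result = 0
  ¬q: Gödel ¬ of 0.2 = 0 (operand ≠ 0)
  ¬¬q: Gödel ¬ of 0 = 1 (operand is 0)
  (¬¬q ∧ r) = min(1, 0) = 0
  ¬r: Gödel ¬ of 0 = 1 (operand is 0)
  (p ∨ ¬r) = max(0, 1) = 1
  ((¬¬q ∧ r) ∧ (p ∨ ¬r)) = min(0, 1) = 0
  ¬((¬¬q ∧ r) ∧ (p ∨ ¬r)): Gödel ¬ of 0 = 1 (operand is 0)
  ((q ⊃ r) ∧ ¬((¬¬q ∧ r) ∧ (p ∨ ¬r))) = min(0, 1) = 0
Checking all 216 assignments confirms none give a value below 0.00.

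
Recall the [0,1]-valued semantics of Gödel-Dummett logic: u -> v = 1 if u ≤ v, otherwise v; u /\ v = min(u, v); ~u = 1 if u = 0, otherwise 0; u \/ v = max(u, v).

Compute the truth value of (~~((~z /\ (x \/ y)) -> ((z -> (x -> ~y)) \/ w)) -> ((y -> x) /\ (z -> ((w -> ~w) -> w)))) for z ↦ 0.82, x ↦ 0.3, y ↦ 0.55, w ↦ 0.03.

0.30

~z: Gödel ¬ of 0.82 = 0 (operand ≠ 0)
(x \/ y) = max(0.3, 0.55) = 0.55
(~z /\ (x \/ y)) = min(0, 0.55) = 0
~y: Gödel ¬ of 0.55 = 0 (operand ≠ 0)
(x -> ~y): 0.3 > 0, so result = 0
(z -> (x -> ~y)): 0.82 > 0, so result = 0
((z -> (x -> ~y)) \/ w) = max(0, 0.03) = 0.03
((~z /\ (x \/ y)) -> ((z -> (x -> ~y)) \/ w)): 0 ≤ 0.03, so result = 1
~((~z /\ (x \/ y)) -> ((z -> (x -> ~y)) \/ w)): Gödel ¬ of 1 = 0 (operand ≠ 0)
~~((~z /\ (x \/ y)) -> ((z -> (x -> ~y)) \/ w)): Gödel ¬ of 0 = 1 (operand is 0)
(y -> x): 0.55 > 0.3, so result = 0.3
~w: Gödel ¬ of 0.03 = 0 (operand ≠ 0)
(w -> ~w): 0.03 > 0, so result = 0
((w -> ~w) -> w): 0 ≤ 0.03, so result = 1
(z -> ((w -> ~w) -> w)): 0.82 ≤ 1, so result = 1
((y -> x) /\ (z -> ((w -> ~w) -> w))) = min(0.3, 1) = 0.3
(~~((~z /\ (x \/ y)) -> ((z -> (x -> ~y)) \/ w)) -> ((y -> x) /\ (z -> ((w -> ~w) -> w)))): 1 > 0.3, so result = 0.3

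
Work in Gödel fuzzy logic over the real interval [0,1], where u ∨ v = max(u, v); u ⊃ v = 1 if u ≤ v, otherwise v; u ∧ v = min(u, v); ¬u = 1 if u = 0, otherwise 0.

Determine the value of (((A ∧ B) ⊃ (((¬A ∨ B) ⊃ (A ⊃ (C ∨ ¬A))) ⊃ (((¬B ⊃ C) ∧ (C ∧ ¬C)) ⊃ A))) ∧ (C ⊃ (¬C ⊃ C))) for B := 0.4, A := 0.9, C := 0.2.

1.00

(A ∧ B) = min(0.9, 0.4) = 0.4
¬A: Gödel ¬ of 0.9 = 0 (operand ≠ 0)
(¬A ∨ B) = max(0, 0.4) = 0.4
¬A: Gödel ¬ of 0.9 = 0 (operand ≠ 0)
(C ∨ ¬A) = max(0.2, 0) = 0.2
(A ⊃ (C ∨ ¬A)): 0.9 > 0.2, so result = 0.2
((¬A ∨ B) ⊃ (A ⊃ (C ∨ ¬A))): 0.4 > 0.2, so result = 0.2
¬B: Gödel ¬ of 0.4 = 0 (operand ≠ 0)
(¬B ⊃ C): 0 ≤ 0.2, so result = 1
¬C: Gödel ¬ of 0.2 = 0 (operand ≠ 0)
(C ∧ ¬C) = min(0.2, 0) = 0
((¬B ⊃ C) ∧ (C ∧ ¬C)) = min(1, 0) = 0
(((¬B ⊃ C) ∧ (C ∧ ¬C)) ⊃ A): 0 ≤ 0.9, so result = 1
(((¬A ∨ B) ⊃ (A ⊃ (C ∨ ¬A))) ⊃ (((¬B ⊃ C) ∧ (C ∧ ¬C)) ⊃ A)): 0.2 ≤ 1, so result = 1
((A ∧ B) ⊃ (((¬A ∨ B) ⊃ (A ⊃ (C ∨ ¬A))) ⊃ (((¬B ⊃ C) ∧ (C ∧ ¬C)) ⊃ A))): 0.4 ≤ 1, so result = 1
¬C: Gödel ¬ of 0.2 = 0 (operand ≠ 0)
(¬C ⊃ C): 0 ≤ 0.2, so result = 1
(C ⊃ (¬C ⊃ C)): 0.2 ≤ 1, so result = 1
(((A ∧ B) ⊃ (((¬A ∨ B) ⊃ (A ⊃ (C ∨ ¬A))) ⊃ (((¬B ⊃ C) ∧ (C ∧ ¬C)) ⊃ A))) ∧ (C ⊃ (¬C ⊃ C))) = min(1, 1) = 1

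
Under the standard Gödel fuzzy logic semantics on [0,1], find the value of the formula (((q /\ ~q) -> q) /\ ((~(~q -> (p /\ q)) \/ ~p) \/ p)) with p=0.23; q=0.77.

0.23

~q: Gödel ¬ of 0.77 = 0 (operand ≠ 0)
(q /\ ~q) = min(0.77, 0) = 0
((q /\ ~q) -> q): 0 ≤ 0.77, so result = 1
~q: Gödel ¬ of 0.77 = 0 (operand ≠ 0)
(p /\ q) = min(0.23, 0.77) = 0.23
(~q -> (p /\ q)): 0 ≤ 0.23, so result = 1
~(~q -> (p /\ q)): Gödel ¬ of 1 = 0 (operand ≠ 0)
~p: Gödel ¬ of 0.23 = 0 (operand ≠ 0)
(~(~q -> (p /\ q)) \/ ~p) = max(0, 0) = 0
((~(~q -> (p /\ q)) \/ ~p) \/ p) = max(0, 0.23) = 0.23
(((q /\ ~q) -> q) /\ ((~(~q -> (p /\ q)) \/ ~p) \/ p)) = min(1, 0.23) = 0.23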